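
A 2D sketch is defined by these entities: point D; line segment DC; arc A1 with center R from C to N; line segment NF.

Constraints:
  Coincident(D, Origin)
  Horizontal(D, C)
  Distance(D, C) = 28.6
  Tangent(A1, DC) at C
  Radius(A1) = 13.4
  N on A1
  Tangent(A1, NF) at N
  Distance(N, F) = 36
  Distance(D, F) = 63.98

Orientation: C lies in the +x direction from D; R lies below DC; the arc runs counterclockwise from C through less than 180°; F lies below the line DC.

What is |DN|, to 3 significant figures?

28.0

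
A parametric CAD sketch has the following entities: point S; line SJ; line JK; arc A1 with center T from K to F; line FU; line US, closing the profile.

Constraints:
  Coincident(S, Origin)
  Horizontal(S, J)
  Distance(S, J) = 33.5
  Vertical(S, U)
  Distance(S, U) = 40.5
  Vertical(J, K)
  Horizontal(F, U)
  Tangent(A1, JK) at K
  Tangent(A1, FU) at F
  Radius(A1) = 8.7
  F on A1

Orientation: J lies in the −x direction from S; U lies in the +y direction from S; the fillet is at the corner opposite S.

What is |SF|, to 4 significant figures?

47.49

The virtual corner opposite S is at (-33.50, 40.50). A1 meets JK tangentially, so TK is at right angles to JK and A1 meets FU tangentially, so TF is at right angles to FU, with radius 8.7, so the center T sits 8.7 in from both sides at T = (-24.80, 31.80). That places the tangent points at K = (-33.50, 31.80) on JK and F = (-24.80, 40.50) on FU. Then |SF| = |F − S| = 47.49.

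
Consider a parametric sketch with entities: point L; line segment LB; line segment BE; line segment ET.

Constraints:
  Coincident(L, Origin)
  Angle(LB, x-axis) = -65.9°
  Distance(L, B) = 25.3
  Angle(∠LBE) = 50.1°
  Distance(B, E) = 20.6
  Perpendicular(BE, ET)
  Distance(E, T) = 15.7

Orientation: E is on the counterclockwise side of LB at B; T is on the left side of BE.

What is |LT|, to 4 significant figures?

5.733

L is at the origin; LB runs at -65.9° with length 25.3, so B = 25.3·(cos -65.9°, sin -65.9°) = (10.33, -23.09). ∠LBE = 50.1°, so BE runs at -65.9° + (180° − 50.1°) = 64.00° from the x-axis; with |BE| = 20.6, E = B + 20.6·(cos 64.00°, sin 64.00°) = (19.36, -4.580). BE is perpendicular to ET; with |ET| = 15.7 on the left of BE, T = E + 15.7·(-0.8988, 0.4384) = (5.250, 2.303). Then |LT| = |T − L| = 5.733.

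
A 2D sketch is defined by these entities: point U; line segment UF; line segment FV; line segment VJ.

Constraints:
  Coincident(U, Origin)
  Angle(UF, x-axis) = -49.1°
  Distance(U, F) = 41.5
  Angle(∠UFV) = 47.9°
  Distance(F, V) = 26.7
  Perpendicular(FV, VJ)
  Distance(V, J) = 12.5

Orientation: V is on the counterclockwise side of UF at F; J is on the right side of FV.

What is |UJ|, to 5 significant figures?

43.307

∠UFV = 47.9°, so FV runs at -49.1° + (180° − 47.9°) = 83.000° from the x-axis; with |FV| = 26.7, V = F + 26.7·(cos 83.000°, sin 83.000°) = (30.426, -4.8669). FV is perpendicular to VJ; with |VJ| = 12.5 on the right of FV, J = V + 12.5·(0.99255, -0.12187) = (42.832, -6.3903). Then |UJ| = |J − U| = 43.307.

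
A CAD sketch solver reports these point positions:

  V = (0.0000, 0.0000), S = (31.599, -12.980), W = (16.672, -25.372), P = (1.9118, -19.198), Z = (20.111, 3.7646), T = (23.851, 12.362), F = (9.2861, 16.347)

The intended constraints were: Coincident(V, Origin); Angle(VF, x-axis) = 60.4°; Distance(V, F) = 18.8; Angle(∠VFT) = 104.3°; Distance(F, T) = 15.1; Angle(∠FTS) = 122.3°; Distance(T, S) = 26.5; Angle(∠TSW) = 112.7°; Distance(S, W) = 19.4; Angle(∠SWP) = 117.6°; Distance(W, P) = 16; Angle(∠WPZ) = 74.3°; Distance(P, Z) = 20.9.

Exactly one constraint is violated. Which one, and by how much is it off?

Distance(P, Z) = 20.9 — off by 8.40.

V = (0.00, 0.00) ✓; VF at 60.40° ✓; |VF| = 18.80 ✓; ∠VFT = 104.3° ✓; |FT| = 15.10 ✓; ∠FTS = 122.3° ✓; |TS| = 26.50 ✓; ∠TSW = 112.7° ✓; |SW| = 19.40 ✓; ∠SWP = 117.6° ✓; |WP| = 16.00 ✓; ∠WPZ = 74.30° ✓; |PZ| = 29.30 ✗.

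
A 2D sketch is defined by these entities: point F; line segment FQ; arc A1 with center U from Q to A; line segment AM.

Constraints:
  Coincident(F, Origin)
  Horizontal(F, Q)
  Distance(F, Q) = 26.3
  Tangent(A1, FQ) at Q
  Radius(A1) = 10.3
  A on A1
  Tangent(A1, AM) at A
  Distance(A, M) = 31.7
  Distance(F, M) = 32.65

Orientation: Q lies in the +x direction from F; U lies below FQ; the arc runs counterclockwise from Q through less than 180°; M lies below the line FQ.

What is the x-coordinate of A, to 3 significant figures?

17.4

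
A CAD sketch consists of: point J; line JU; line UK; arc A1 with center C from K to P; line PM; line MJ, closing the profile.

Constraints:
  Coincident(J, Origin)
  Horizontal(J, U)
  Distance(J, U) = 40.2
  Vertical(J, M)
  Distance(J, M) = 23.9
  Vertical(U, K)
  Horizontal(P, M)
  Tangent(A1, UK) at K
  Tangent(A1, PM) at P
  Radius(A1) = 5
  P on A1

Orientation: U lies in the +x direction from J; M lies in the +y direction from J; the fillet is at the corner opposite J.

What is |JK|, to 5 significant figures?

44.421

The virtual corner opposite J is at (40.200, 23.900). The tangent condition forces CK to be normal to UK and tangency of A1 to PM means the radius CP is perpendicular to PM, with radius 5.0, so the center C sits 5.0 in from both sides at C = (35.200, 18.900). That places the tangent points at K = (40.200, 18.900) on UK and P = (35.200, 23.900) on PM. Then |JK| = |K − J| = 44.421.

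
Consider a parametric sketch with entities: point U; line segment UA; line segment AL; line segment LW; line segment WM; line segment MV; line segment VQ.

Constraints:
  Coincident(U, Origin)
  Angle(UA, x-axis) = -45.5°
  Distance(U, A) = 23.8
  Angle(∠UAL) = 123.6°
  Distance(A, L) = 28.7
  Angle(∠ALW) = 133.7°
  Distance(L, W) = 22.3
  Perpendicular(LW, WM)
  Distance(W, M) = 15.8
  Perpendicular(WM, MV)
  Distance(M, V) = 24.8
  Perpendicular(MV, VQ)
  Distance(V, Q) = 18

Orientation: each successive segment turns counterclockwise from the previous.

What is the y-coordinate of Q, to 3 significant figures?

-14.8

U is at the origin; UA runs at -45.5° with length 23.8, so A = (16.7, -17.0). ∠UAL = 123.6° gives AL at 10.9° from the x-axis; with |AL| = 28.7, L = (44.9, -11.5). ∠ALW = 133.7° gives LW at 57.2° from the x-axis; with |LW| = 22.3, W = (56.9, 7.20). The perpendicularity gives WM at right angles to LW, so WM runs at 147°; with |WM| = 15.8, M = (43.7, 15.8). WM ⟂ MV, so MV runs at -123°; with |MV| = 24.8, V = (30.2, -5.09). The perpendicularity gives VQ at right angles to MV, so VQ runs at -32.8°; with |VQ| = 18.0, Q = (45.4, -14.8). So Q.y = -14.8.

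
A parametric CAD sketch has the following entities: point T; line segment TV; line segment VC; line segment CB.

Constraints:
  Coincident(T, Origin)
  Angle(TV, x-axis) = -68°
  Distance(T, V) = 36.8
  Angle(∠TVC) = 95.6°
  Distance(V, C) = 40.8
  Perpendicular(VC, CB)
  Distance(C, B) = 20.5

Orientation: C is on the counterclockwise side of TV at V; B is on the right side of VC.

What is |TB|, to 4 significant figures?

72.34

∠TVC = 95.6°, so VC runs at -68.0° + (180° − 95.6°) = 16.40° from the x-axis; with |VC| = 40.8, C = V + 40.8·(cos 16.40°, sin 16.40°) = (52.93, -22.60). VC ⟂ CB; with |CB| = 20.5 on the right of VC, B = C + 20.5·(0.2823, -0.9593) = (58.71, -42.27). Then |TB| = |B − T| = 72.34.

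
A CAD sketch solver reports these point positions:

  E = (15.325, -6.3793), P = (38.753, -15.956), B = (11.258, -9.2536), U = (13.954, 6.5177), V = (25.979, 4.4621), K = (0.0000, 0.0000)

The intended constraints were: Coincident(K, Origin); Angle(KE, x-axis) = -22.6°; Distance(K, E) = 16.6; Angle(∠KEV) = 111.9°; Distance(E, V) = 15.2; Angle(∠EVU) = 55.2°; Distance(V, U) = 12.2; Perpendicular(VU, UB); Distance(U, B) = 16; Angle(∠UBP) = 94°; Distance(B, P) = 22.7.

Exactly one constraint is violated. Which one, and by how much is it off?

Distance(B, P) = 22.7 — off by 5.60.

K = (0.00, 0.00) ✓; KE at -22.60° ✓; |KE| = 16.60 ✓; ∠KEV = 111.9° ✓; |EV| = 15.20 ✓; ∠EVU = 55.20° ✓; |VU| = 12.20 ✓; ∠(VU, UB) = 90.00° ✓; |UB| = 16.00 ✓; ∠UBP = 94.00° ✓; |BP| = 28.30 ✗.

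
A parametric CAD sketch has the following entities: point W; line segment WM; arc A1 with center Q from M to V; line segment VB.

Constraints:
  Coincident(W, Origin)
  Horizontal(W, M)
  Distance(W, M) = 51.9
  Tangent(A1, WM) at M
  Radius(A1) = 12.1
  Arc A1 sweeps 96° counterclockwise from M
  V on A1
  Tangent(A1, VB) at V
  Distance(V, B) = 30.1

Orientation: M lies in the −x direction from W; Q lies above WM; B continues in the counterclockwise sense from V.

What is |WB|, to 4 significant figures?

61.03

W is at the origin; WM is horizontal with |WM| = 51.9 and M on the −x side, so M = (-51.90, 0.000). Tangency of A1 to WM means the radius QM is perpendicular to WM, so Q = M + (0, 12.1) = (-51.90, 12.10). On A1, M sits at bearing -90° from Q; a 96° counterclockwise sweep puts V at bearing 6°, so V = Q + 12.1·(cos 6°, sin 6°) = (-39.87, 13.36). Tangency of A1 to VB means the radius QV is perpendicular to VB, so VB runs along (−sin 6°, cos 6°); with |VB| = 30.1, B = (-43.01, 43.30). Then |WB| = |B − W| = 61.03.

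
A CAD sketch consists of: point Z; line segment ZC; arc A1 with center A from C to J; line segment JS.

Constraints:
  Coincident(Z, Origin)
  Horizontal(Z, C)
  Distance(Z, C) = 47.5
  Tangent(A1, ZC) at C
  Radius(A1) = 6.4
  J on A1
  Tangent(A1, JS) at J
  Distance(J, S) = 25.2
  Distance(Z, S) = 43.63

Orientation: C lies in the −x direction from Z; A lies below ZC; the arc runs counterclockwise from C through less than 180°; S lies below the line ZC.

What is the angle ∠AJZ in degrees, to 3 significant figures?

35.2°

Checks: |AJ| = 6.400 ✓; ∠(AJ, JS) = 90.00° ✓; |JS| = 25.20 ✓; |ZS| = 43.63 ✓.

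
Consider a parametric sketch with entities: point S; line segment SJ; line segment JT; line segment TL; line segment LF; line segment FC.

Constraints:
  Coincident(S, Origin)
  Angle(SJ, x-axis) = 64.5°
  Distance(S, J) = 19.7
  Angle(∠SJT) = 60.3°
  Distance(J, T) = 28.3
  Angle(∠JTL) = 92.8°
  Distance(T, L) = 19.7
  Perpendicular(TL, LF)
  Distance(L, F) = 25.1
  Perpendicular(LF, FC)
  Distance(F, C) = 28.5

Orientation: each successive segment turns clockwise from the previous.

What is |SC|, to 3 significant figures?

25.6

S is at the origin; SJ runs at 64.5° with length 19.7, so J = (8.48, 17.8). ∠SJT = 60.3° gives JT at -55.2° from the x-axis; with |JT| = 28.3, T = (24.6, -5.46). ∠JTL = 92.8° gives TL at -142° from the x-axis; with |TL| = 19.7, L = (9.02, -17.5). TL is perpendicular to LF, so LF runs at 128°; with |LF| = 25.1, F = (-6.29, 2.41). The perpendicularity gives FC at right angles to LF, so FC runs at 37.6°; with |FC| = 28.5, C = (16.3, 19.8). Then |SC| = |C − S| = 25.6.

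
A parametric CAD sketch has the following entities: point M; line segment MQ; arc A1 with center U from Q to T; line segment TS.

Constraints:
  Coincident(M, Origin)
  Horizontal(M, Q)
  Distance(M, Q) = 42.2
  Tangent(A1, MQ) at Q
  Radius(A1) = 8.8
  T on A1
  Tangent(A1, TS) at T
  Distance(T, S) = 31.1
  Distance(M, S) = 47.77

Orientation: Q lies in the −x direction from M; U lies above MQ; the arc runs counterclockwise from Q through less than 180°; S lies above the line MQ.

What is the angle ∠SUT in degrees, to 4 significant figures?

74.20°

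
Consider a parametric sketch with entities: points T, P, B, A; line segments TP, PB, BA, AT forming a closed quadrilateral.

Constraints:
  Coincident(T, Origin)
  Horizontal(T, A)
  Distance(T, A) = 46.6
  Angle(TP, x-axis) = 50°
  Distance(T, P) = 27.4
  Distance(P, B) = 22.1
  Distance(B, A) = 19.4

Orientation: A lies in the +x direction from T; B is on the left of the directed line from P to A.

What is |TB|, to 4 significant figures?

43.45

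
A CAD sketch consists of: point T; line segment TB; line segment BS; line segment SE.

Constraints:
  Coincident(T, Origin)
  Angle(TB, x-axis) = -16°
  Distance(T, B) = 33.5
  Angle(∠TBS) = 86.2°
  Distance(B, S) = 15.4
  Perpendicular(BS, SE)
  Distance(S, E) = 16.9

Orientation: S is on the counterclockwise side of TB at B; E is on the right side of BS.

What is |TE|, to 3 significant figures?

52.0

∠TBS = 86.2°, so BS runs at -16.0° + (180° − 86.2°) = 77.8° from the x-axis; with |BS| = 15.4, S = B + 15.4·(cos 77.8°, sin 77.8°) = (35.5, 5.82). BS ⟂ SE; with |SE| = 16.9 on the right of BS, E = S + 16.9·(0.977, -0.211) = (52.0, 2.25). Then |TE| = |E − T| = 52.0.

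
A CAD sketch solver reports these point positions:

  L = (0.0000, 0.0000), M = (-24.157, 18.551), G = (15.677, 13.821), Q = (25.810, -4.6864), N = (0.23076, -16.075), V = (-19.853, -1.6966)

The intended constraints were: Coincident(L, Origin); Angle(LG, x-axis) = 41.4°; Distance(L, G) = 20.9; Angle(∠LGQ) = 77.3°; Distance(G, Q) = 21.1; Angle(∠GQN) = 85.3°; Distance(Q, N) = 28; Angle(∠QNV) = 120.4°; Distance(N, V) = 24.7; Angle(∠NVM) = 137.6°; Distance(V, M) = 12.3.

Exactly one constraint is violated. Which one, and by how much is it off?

Distance(V, M) = 12.3 — off by 8.40.

L = (0.00, 0.00) ✓; LG at 41.40° ✓; |LG| = 20.90 ✓; ∠LGQ = 77.30° ✓; |GQ| = 21.10 ✓; ∠GQN = 85.30° ✓; |QN| = 28.00 ✓; ∠QNV = 120.4° ✓; |NV| = 24.70 ✓; ∠NVM = 137.6° ✓; |VM| = 20.70 ✗.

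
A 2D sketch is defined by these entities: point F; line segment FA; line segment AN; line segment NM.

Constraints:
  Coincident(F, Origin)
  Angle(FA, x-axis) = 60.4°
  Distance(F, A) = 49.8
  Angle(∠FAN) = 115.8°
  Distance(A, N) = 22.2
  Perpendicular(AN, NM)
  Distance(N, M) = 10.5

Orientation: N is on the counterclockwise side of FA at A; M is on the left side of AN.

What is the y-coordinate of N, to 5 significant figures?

61.574

F is at the origin; FA runs at 60.4° with length 49.8, so A = 49.8·(cos 60.4°, sin 60.4°) = (24.598, 43.301). ∠FAN = 115.8°, so AN runs at 60.4° + (180° − 115.8°) = 124.60° from the x-axis; with |AN| = 22.2, N = A + 22.2·(cos 124.60°, sin 124.60°) = (11.992, 61.574). So N.y = 61.574.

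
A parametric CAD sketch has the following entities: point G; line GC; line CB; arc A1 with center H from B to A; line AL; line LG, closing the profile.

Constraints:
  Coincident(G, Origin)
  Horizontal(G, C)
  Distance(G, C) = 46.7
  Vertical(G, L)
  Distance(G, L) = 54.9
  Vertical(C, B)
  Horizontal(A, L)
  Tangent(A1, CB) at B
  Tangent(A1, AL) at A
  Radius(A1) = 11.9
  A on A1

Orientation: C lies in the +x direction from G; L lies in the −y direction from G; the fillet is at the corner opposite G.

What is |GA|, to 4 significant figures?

65.00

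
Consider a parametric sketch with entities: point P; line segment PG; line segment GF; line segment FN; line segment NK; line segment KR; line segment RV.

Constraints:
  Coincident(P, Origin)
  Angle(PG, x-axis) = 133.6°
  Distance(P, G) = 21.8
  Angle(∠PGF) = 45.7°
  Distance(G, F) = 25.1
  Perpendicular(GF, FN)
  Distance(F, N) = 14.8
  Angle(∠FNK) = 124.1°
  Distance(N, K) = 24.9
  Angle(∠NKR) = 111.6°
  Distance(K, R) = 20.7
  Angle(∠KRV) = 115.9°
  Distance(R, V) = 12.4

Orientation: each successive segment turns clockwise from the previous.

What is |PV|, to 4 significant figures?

28.17

P is at the origin; PG runs at 133.6° with length 21.8, so G = (-15.03, 15.79). ∠PGF = 45.7° gives GF at -0.7000° from the x-axis; with |GF| = 25.1, F = (10.06, 15.48). GF is perpendicular to FN, so FN runs at -90.70°; with |FN| = 14.8, N = (9.884, 0.6814). ∠FNK = 124.1° gives NK at -146.6° from the x-axis; with |NK| = 24.9, K = (-10.90, -13.03). ∠NKR = 111.6° gives KR at 145.0° from the x-axis; with |KR| = 20.7, R = (-27.86, -1.153). ∠KRV = 115.9° gives RV at 80.90° from the x-axis; with |RV| = 12.4, V = (-25.90, 11.09). Then |PV| = |V − P| = 28.17.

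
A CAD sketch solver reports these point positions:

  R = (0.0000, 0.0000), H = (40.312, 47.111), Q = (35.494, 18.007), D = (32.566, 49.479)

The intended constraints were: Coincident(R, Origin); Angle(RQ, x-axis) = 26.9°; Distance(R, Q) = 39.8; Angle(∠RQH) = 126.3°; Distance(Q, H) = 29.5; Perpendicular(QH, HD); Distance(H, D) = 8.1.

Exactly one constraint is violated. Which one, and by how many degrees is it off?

Perpendicular(QH, HD) — off by 7.60°.

R = (0.00, 0.00) ✓; RQ at 26.90° ✓; |RQ| = 39.80 ✓; ∠RQH = 126.3° ✓; |QH| = 29.50 ✓; ∠(QH, HD) = 82.40° ✗; |HD| = 8.100 ✓.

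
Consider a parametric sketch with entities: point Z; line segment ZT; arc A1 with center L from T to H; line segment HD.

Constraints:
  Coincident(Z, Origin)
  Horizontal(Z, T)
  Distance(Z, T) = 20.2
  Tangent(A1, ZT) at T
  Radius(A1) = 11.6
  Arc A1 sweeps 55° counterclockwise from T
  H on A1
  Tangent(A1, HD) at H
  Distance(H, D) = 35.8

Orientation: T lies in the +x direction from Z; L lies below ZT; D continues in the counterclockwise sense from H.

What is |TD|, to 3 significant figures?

45.6

On A1, T sits at bearing 90° from L; a 55° counterclockwise sweep puts H at bearing 145°, so H = L + 11.6·(cos 145°, sin 145°) = (10.7, -4.95). Since A1 is tangent to HD there, LH ⟂ HD, so HD runs along (−sin 145°, cos 145°); with |HD| = 35.8, D = (-9.84, -34.3). Then |TD| = |D − T| = 45.6.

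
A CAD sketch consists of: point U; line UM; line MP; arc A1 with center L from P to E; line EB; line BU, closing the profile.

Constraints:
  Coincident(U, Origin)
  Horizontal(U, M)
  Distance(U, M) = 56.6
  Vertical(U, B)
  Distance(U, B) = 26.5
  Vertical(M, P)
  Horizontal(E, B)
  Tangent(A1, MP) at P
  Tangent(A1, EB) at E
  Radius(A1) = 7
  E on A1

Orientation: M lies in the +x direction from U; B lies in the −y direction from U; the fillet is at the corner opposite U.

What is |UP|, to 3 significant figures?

59.9

U is at the origin; U and M share the same y with |UM| = 56.6 and M on the +x side, so M = (56.6, 0.00). U and B share the same x with |UB| = 26.5 and B on the −y side, so B = (0.00, -26.5). The virtual corner opposite U is at (56.6, -26.5). The tangent condition forces LP to be normal to MP and A1 meets EB tangentially, so LE is at right angles to EB, with radius 7.0, so the center L sits 7.0 in from both sides at L = (49.6, -19.5). That places the tangent points at P = (56.6, -19.5) on MP and E = (49.6, -26.5) on EB. Then |UP| = |P − U| = 59.9.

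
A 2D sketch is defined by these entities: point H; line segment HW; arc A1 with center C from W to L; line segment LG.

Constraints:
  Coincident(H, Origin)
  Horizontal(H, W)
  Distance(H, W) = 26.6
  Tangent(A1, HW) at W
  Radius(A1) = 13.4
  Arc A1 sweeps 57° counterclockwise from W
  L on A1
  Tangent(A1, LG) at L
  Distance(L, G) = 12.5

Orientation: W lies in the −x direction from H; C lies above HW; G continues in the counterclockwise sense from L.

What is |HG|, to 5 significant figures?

18.661

On A1, W sits at bearing -90° from C; a 57° counterclockwise sweep puts L at bearing -33°, so L = C + 13.4·(cos -33°, sin -33°) = (-15.362, 6.1018). A1 meets LG tangentially, so CL is at right angles to LG, so LG runs along (−sin -33°, cos -33°); with |LG| = 12.5, G = (-8.5538, 16.585). Then |HG| = |G − H| = 18.661.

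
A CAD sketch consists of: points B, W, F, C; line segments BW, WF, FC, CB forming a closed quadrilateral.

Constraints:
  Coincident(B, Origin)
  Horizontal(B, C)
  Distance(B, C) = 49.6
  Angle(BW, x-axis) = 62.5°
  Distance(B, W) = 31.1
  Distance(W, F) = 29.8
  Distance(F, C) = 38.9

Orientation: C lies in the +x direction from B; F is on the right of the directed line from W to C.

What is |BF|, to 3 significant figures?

10.9

Checks: |WF| = 29.80 ✓; |FC| = 38.90 ✓.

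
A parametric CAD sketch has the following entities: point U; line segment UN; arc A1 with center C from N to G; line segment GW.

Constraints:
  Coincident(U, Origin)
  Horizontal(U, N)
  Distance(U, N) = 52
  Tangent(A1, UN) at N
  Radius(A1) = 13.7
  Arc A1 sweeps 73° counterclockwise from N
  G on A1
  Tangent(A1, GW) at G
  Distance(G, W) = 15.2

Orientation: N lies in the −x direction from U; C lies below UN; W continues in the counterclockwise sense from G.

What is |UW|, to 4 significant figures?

73.65

U is at the origin; U and N share the same y with |UN| = 52.0 and N on the −x side, so N = (-52.00, 0.000). Tangency of A1 to UN means the radius CN is perpendicular to UN, so C = N + (0, -13.7) = (-52.00, -13.70). On A1, N sits at bearing 90° from C; a 73° counterclockwise sweep puts G at bearing 163°, so G = C + 13.7·(cos 163°, sin 163°) = (-65.10, -9.695). Since A1 is tangent to GW there, CG ⟂ GW, so GW runs along (−sin 163°, cos 163°); with |GW| = 15.2, W = (-69.55, -24.23). Then |UW| = |W − U| = 73.65.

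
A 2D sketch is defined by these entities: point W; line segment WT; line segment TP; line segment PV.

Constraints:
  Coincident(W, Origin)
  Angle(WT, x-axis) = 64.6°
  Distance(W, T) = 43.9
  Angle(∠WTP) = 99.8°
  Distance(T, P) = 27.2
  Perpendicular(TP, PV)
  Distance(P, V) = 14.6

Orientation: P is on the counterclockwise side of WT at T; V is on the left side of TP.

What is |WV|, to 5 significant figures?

44.984

∠WTP = 99.8°, so TP runs at 64.6° + (180° − 99.8°) = 144.80° from the x-axis; with |TP| = 27.2, P = T + 27.2·(cos 144.80°, sin 144.80°) = (-3.3961, 55.335). The perpendicularity gives PV at right angles to TP; with |PV| = 14.6 on the left of TP, V = P + 14.6·(-0.57643, -0.81714) = (-11.812, 43.405). Then |WV| = |V − W| = 44.984.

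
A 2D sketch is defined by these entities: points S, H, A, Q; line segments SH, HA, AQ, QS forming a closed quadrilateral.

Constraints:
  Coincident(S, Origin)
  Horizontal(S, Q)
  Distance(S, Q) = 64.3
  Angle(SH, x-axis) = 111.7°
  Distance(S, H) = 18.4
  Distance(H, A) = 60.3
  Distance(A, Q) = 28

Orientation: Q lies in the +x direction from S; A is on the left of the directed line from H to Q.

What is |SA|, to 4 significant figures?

58.76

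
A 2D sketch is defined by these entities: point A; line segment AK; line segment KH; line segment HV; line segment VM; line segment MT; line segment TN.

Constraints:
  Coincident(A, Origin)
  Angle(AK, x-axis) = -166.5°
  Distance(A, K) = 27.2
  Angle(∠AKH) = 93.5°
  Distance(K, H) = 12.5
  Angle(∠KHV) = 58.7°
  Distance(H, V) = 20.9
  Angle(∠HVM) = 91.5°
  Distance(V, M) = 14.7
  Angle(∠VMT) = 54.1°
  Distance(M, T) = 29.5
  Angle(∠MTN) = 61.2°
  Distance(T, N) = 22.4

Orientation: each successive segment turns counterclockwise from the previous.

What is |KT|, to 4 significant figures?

15.85

A is at the origin; AK runs at -166.5° with length 27.2, so K = (-26.45, -6.350). ∠AKH = 93.5° gives KH at -80.00° from the x-axis; with |KH| = 12.5, H = (-24.28, -18.66). ∠KHV = 58.7° gives HV at 41.30° from the x-axis; with |HV| = 20.9, V = (-8.576, -4.866). ∠HVM = 91.5° gives VM at 129.8° from the x-axis; with |VM| = 14.7, M = (-17.99, 6.428). ∠VMT = 54.1° gives MT at -104.3° from the x-axis; with |MT| = 29.5, T = (-25.27, -22.16). Then |KT| = |T − K| = 15.85.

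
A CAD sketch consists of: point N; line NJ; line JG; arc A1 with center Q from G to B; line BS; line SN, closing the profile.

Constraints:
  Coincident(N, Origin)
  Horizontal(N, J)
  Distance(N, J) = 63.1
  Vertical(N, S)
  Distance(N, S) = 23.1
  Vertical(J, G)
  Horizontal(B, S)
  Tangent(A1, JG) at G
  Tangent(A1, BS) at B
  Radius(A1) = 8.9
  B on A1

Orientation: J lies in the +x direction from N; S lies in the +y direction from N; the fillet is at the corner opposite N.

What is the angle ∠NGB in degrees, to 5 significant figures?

57.683°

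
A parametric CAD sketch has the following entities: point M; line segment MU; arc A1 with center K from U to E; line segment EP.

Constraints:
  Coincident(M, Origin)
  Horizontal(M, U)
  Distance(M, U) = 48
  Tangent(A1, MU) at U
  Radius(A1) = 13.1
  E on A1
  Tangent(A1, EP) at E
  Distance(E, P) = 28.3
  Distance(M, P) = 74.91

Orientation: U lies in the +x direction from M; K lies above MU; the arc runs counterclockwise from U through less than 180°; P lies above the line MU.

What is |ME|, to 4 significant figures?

62.27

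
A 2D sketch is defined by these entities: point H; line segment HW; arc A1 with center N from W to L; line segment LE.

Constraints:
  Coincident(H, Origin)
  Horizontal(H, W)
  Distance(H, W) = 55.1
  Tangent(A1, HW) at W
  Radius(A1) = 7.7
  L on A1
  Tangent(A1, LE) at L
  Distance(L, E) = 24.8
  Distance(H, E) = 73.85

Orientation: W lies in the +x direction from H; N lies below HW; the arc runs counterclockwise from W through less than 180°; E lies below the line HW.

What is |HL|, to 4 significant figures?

51.36

H is at the origin; HW is horizontal with |HW| = 55.1 and W on the +x side, so W = (55.10, 0.000). Tangency of A1 to HW means the radius NW is perpendicular to HW, so N = W + (0, -7.7) = (55.10, -7.700). Since NL ⟂ LE (tangency), |NE| = √(7.7² + 24.8²) = 25.97 regardless of where L sits on A1. So E lies on both circle(H, 73.85) and circle(N, 25.97); the below-HW intersection is E = (67.17, -30.69). L is the foot of the tangent from E: L = (49.65, -13.14).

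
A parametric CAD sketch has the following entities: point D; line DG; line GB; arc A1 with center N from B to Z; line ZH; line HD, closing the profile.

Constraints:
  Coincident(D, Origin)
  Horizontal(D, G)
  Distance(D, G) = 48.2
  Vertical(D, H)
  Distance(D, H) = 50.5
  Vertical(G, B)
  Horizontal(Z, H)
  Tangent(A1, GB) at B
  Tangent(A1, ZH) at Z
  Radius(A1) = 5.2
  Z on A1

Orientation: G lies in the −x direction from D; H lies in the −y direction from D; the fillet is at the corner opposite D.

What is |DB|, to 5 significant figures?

66.146

D is at the origin; DG is horizontal with |DG| = 48.2 and G on the −x side, so G = (-48.200, 0.0000). DH is vertical with |DH| = 50.5 and H on the −y side, so H = (0.0000, -50.500). The virtual corner opposite D is at (-48.200, -50.500). The tangent condition forces NB to be normal to GB and A1 meets ZH tangentially, so NZ is at right angles to ZH, with radius 5.2, so the center N sits 5.2 in from both sides at N = (-43.000, -45.300). That places the tangent points at B = (-48.200, -45.300) on GB and Z = (-43.000, -50.500) on ZH. Then |DB| = |B − D| = 66.146.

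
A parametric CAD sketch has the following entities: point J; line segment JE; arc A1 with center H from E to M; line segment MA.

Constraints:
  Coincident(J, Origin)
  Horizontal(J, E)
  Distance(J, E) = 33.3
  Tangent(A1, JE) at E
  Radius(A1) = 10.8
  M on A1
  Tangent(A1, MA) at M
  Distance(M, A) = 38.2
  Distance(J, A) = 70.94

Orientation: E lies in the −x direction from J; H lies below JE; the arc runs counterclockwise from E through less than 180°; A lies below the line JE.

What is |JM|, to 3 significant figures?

44.1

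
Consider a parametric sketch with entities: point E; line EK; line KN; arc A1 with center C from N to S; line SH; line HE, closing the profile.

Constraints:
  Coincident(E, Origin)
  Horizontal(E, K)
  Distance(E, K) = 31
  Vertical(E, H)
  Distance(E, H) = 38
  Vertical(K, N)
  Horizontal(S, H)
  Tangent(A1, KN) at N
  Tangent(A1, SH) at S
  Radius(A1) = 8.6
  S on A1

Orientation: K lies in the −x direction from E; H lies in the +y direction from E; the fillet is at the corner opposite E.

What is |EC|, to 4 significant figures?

36.96

E is at the origin; E and K share the same y with |EK| = 31.0 and K on the −x side, so K = (-31.00, 0.000). EH is vertical with |EH| = 38.0 and H on the +y side, so H = (0.000, 38.00). The virtual corner opposite E is at (-31.00, 38.00). A1 meets KN tangentially, so CN is at right angles to KN and since A1 is tangent to SH there, CS ⟂ SH, with radius 8.6, so the center C sits 8.6 in from both sides at C = (-22.40, 29.40). Then |EC| = |C − E| = 36.96.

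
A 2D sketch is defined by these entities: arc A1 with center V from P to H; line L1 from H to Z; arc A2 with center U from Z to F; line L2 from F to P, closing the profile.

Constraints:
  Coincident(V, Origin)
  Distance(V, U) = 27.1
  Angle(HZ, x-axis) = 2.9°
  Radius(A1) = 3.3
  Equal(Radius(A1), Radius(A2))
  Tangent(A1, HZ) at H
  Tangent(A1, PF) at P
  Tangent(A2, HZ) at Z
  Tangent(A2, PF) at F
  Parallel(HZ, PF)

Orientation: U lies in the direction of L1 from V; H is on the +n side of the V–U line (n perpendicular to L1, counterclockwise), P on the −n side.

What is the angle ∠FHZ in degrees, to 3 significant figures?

13.7°

The slot axis is L1's direction at 2.9°, so u = (cos 2.9°, sin 2.9°) = (0.999, 0.0506) and n = (−sin 2.9°, cos 2.9°) = (-0.0506, 0.999). V is at the origin and U lies 27.1 along u from V, so U = 27.1·u = (27.1, 1.37). Tangency of A1 to both parallel lines with radius 3.3 puts H and P at V ± 3.3·n: H = (-0.167, 3.30), P = (0.167, -3.30). Equal radii place Z and F the same way about U: Z = U + 3.3·n = (26.9, 4.67), F = U − 3.3·n = (27.2, -1.92). Then cos ∠FHZ = HF·HZ / (|HF||HZ|), giving 13.7°.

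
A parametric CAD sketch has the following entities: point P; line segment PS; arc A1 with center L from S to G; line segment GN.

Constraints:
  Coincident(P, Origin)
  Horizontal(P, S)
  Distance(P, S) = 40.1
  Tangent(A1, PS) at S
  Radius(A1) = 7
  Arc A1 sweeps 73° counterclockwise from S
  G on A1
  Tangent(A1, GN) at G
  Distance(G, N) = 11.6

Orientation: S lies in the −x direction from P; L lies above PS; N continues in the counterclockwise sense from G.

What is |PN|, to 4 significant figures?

34.03

On A1, S sits at bearing -90° from L; a 73° counterclockwise sweep puts G at bearing -17°, so G = L + 7.0·(cos -17°, sin -17°) = (-33.41, 4.953). The tangent condition forces LG to be normal to GN, so GN runs along (−sin -17°, cos -17°); with |GN| = 11.6, N = (-30.01, 16.05). Then |PN| = |N − P| = 34.03.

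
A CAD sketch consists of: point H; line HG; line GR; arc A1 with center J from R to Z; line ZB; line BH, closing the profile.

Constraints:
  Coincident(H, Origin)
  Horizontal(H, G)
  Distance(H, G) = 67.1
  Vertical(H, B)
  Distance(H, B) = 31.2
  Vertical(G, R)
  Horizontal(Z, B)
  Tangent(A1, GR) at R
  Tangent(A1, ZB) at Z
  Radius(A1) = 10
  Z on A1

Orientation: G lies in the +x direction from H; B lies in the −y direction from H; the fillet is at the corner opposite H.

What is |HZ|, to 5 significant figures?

65.068

The virtual corner opposite H is at (67.100, -31.200). The tangent condition forces JR to be normal to GR and the tangent condition forces JZ to be normal to ZB, with radius 10.0, so the center J sits 10.0 in from both sides at J = (57.100, -21.200). That places the tangent points at R = (67.100, -21.200) on GR and Z = (57.100, -31.200) on ZB. Then |HZ| = |Z − H| = 65.068.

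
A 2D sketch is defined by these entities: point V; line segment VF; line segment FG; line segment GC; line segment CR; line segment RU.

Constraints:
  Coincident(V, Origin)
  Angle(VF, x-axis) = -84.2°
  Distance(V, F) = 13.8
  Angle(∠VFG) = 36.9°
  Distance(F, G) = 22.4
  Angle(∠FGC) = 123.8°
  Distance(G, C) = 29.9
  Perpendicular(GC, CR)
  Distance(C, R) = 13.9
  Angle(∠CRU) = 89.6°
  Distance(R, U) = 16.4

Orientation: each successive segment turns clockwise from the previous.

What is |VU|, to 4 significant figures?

12.94

GC is perpendicular to CR, so CR runs at -13.50°; with |CR| = 13.9, R = (6.700, 28.56). ∠CRU = 89.6° gives RU at -103.9° from the x-axis; with |RU| = 16.4, U = (2.760, 12.64). Then |VU| = |U − V| = 12.94.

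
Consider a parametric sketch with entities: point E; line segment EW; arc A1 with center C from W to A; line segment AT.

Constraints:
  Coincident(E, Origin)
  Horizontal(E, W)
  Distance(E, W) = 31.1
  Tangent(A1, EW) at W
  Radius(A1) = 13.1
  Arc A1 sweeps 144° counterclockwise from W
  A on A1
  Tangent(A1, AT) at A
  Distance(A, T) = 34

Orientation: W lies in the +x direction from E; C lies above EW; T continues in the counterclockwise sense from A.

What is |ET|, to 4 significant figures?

45.12

E is at the origin; EW is horizontal with |EW| = 31.1 and W on the +x side, so W = (31.10, 0.000). The tangent condition forces CW to be normal to EW, so C = W + (0, 13.1) = (31.10, 13.10). On A1, W sits at bearing -90° from C; a 144° counterclockwise sweep puts A at bearing 54°, so A = C + 13.1·(cos 54°, sin 54°) = (38.80, 23.70). Since A1 is tangent to AT there, CA ⟂ AT, so AT runs along (−sin 54°, cos 54°); with |AT| = 34.0, T = (11.29, 43.68). Then |ET| = |T − E| = 45.12.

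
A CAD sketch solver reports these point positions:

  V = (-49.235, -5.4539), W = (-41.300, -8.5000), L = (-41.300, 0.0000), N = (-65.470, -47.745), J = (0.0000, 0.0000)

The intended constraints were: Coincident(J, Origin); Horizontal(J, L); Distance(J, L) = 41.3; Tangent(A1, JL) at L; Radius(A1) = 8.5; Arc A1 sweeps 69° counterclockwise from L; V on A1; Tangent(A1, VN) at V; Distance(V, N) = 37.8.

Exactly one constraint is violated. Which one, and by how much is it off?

Distance(V, N) = 37.8 — off by 7.50.

J = (0.00, 0.00) ✓; J.y = 0.00, L.y = 0.00 ✓; |JL| = 41.30 ✓; ∠(WL, LJ) = 90.00° ✓; |WL| = 8.500 ✓; bearing(W→V) − bearing(W→L) = 69.00° ✓; |WV| = 8.500 ✓; ∠(WV, VN) = 90.00° ✓; |VN| = 45.30 ✗.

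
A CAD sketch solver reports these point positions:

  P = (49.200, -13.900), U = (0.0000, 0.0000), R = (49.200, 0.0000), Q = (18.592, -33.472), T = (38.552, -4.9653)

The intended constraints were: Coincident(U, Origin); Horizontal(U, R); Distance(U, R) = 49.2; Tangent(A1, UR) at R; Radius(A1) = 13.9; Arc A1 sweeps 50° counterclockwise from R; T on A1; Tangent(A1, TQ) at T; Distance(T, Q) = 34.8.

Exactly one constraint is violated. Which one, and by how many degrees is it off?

Tangent(A1, TQ) at T — off by 5.00°.

U = (0.00, 0.00) ✓; U.y = 0.00, R.y = 0.00 ✓; |UR| = 49.20 ✓; ∠(PR, RU) = 90.00° ✓; |PR| = 13.90 ✓; bearing(P→T) − bearing(P→R) = 50.00° ✓; |PT| = 13.90 ✓; ∠(PT, TQ) = 85.00° ✗; |TQ| = 34.80 ✓.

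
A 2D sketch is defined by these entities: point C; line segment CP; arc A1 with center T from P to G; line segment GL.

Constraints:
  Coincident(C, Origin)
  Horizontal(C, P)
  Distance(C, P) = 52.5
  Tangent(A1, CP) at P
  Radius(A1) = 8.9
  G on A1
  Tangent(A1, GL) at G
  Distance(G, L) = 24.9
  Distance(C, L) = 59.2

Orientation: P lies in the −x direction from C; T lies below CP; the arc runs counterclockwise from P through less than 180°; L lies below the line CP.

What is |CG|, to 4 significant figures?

61.67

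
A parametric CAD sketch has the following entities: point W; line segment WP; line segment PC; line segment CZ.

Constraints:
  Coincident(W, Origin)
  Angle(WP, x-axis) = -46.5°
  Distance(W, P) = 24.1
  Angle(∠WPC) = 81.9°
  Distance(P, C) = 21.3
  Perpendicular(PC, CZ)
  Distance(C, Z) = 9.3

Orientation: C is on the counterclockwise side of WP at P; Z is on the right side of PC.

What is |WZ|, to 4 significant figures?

37.68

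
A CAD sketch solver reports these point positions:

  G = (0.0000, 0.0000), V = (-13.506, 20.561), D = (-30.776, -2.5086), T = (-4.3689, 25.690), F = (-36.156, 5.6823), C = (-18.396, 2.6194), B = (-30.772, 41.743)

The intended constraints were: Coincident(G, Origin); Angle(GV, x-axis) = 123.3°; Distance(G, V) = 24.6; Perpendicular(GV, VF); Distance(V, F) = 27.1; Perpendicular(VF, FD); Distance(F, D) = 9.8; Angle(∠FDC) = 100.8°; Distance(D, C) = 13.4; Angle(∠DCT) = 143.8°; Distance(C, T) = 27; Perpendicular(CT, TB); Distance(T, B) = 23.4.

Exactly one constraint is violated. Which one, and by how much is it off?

Distance(T, B) = 23.4 — off by 7.50.

G = (0.00, 0.00) ✓; GV at 123.3° ✓; |GV| = 24.60 ✓; ∠(GV, VF) = 90.00° ✓; |VF| = 27.10 ✓; ∠(VF, FD) = 90.00° ✓; |FD| = 9.800 ✓; ∠FDC = 100.8° ✓; |DC| = 13.40 ✓; ∠DCT = 143.8° ✓; |CT| = 27.00 ✓; ∠(CT, TB) = 90.00° ✓; |TB| = 30.90 ✗.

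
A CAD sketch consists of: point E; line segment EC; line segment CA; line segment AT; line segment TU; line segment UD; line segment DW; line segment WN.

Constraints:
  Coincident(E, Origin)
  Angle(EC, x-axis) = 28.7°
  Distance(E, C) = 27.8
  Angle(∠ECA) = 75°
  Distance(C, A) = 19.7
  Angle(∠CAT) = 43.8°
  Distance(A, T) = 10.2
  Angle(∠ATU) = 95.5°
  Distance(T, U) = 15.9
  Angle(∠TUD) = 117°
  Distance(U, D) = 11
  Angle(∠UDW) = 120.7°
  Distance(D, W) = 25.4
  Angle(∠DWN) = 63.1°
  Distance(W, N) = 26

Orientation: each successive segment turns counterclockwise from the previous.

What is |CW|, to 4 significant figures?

34.61

∠TUD = 117.0° gives UD at 57.40° from the x-axis; with |UD| = 11.0, D = (32.51, 25.11). ∠UDW = 120.7° gives DW at 116.7° from the x-axis; with |DW| = 25.4, W = (21.09, 47.80). Then |CW| = |W − C| = 34.61.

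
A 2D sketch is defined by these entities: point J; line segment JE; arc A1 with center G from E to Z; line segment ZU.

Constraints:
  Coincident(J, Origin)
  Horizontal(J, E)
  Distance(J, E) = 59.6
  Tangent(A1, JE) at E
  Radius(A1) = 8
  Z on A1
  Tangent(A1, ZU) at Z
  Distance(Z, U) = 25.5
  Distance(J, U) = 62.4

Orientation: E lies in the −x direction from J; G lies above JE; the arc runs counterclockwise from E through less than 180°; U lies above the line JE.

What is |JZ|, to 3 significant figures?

52.3

J is at the origin; JE is horizontal with |JE| = 59.6 and E on the −x side, so E = (-59.6, 0.00). The tangent condition forces GE to be normal to JE, so G = E + (0, 8) = (-59.6, 8.00). Since GZ ⟂ ZU (tangency), |GU| = √(8.0² + 25.5²) = 26.7 regardless of where Z sits on A1. So U lies on both circle(J, 62.4) and circle(G, 26.7); the above-JE intersection is U = (-52.5, 33.8). Z is the foot of the tangent from U: Z = (-51.6, 8.27).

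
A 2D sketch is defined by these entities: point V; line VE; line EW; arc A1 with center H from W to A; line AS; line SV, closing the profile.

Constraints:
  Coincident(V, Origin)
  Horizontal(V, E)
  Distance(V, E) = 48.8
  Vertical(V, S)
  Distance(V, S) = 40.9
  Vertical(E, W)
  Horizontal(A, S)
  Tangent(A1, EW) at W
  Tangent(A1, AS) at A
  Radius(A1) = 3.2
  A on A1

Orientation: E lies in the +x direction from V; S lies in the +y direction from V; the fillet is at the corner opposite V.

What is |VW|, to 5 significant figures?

61.666

The virtual corner opposite V is at (48.800, 40.900). Since A1 is tangent to EW there, HW ⟂ EW and tangency of A1 to AS means the radius HA is perpendicular to AS, with radius 3.2, so the center H sits 3.2 in from both sides at H = (45.600, 37.700). That places the tangent points at W = (48.800, 37.700) on EW and A = (45.600, 40.900) on AS. Then |VW| = |W − V| = 61.666.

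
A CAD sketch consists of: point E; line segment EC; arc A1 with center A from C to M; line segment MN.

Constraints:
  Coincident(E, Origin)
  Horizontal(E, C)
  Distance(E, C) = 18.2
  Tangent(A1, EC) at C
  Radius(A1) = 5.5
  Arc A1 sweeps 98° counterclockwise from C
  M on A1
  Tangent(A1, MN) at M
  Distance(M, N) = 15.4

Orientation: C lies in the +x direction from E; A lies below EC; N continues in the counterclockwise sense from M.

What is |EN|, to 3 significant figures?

26.2

On A1, C sits at bearing 90° from A; a 98° counterclockwise sweep puts M at bearing 188°, so M = A + 5.5·(cos 188°, sin 188°) = (12.8, -6.27). Tangency of A1 to MN means the radius AM is perpendicular to MN, so MN runs along (−sin 188°, cos 188°); with |MN| = 15.4, N = (14.9, -21.5). Then |EN| = |N − E| = 26.2.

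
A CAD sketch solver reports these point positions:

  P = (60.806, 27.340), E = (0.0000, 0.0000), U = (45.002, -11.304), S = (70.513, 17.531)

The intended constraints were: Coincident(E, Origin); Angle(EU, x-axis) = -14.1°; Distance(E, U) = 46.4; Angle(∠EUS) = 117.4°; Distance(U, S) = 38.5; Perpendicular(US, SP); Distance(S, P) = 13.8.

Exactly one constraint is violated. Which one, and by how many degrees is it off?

Perpendicular(US, SP) — off by 3.80°.

E = (0.00, 0.00) ✓; EU at -14.10° ✓; |EU| = 46.40 ✓; ∠EUS = 117.4° ✓; |US| = 38.50 ✓; ∠(US, SP) = 86.20° ✗; |SP| = 13.80 ✓.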